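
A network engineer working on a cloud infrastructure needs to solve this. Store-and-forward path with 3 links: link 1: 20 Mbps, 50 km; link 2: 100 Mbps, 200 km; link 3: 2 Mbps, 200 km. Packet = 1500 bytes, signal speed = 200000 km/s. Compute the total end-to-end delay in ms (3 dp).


Packet = 1500 bytes = 12000 bits. Store-and-forward: sum (t_trans + t_prop) per link.
Link 1: t_trans = 12000/(20*10^6) s = 0.6000 ms; t_prop = 50/200000 s = 0.2500 ms; subtotal = 0.8500 ms
Link 2: t_trans = 12000/(100*10^6) s = 0.1200 ms; t_prop = 200/200000 s = 1.0000 ms; subtotal = 1.1200 ms
Link 3: t_trans = 12000/(2*10^6) s = 6.0000 ms; t_prop = 200/200000 s = 1.0000 ms; subtotal = 7.0000 ms
End-to-end = 0.8500 + 1.1200 + 7.0000 = 8.9700 ms -> 8.970 ms (3 dp)

8.970


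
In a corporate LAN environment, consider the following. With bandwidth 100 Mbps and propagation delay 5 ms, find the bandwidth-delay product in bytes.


Given: bandwidth = 100 Mbps, delay = 5 ms
BDP in bits = 100 * 10^6 * 5 / 1000
BDP in bits = 500000
BDP in bytes = 500000 / 8 = 62500

62500


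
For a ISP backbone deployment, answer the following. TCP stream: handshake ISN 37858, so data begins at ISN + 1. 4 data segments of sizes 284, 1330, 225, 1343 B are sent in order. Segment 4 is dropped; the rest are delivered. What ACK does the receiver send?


SYN uses sequence number 37858; first data byte = ISN + 1 = 37859.
Segment 1: SEQ = 37859, len = 284 B, covers [37859, 38142]
Segment 2: SEQ = 38143, len = 1330 B, covers [38143, 39472]
Segment 3: SEQ = 39473, len = 225 B, covers [39473, 39697]
Segment 4: SEQ = 39698, len = 1343 B, covers [39698, 41040] [LOST]
In-order data received: bytes [37859, 39697] (segments 1..3).
Segment 4 missing -> gap begins at byte 39698.
Cumulative ACK = next expected in-order byte = 37859 + 284 + 1330 + 225 = 39698

39698


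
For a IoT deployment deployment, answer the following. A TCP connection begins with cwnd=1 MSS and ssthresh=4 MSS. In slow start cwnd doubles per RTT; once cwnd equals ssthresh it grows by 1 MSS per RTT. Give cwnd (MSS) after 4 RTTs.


RTT 0: cwnd = 1 MSS (initial)
RTT 1: cwnd = 2 MSS (slow start, doubled)
RTT 2: cwnd = 4 MSS (slow start, doubled)
RTT 3: cwnd = 5 MSS (congestion avoidance, +1)
RTT 4: cwnd = 6 MSS (congestion avoidance, +1)

6


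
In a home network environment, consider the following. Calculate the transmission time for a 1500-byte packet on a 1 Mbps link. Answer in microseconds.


Given: packet = 1500 bytes, bandwidth = 1 Mbps
Packet in bits = 1500 * 8 = 12000 bits
Bandwidth = 1 * 10^6 = 1000000 bps
Time = 12000 / 1000000 seconds
Time in us = 12000 * 10^6 / 1000000 = 12000

12000


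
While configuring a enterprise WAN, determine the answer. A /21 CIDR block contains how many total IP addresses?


Given: CIDR prefix /21
Host bits = 32 - 21 = 11
Total addresses = 2^11 = 2048

2048


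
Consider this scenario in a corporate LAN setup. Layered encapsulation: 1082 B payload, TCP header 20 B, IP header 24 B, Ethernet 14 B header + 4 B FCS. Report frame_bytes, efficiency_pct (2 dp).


TCP segment = 1082 + 20 = 1102 B
IP packet = 1102 + 24 = 1126 B
Ethernet frame = 1126 + 14 + 4 = 1144 B
Efficiency = app / frame = 1082 / 1144 = 0.945804 = 94.5804% -> 94.58% (2 dp)

1144, 94.58


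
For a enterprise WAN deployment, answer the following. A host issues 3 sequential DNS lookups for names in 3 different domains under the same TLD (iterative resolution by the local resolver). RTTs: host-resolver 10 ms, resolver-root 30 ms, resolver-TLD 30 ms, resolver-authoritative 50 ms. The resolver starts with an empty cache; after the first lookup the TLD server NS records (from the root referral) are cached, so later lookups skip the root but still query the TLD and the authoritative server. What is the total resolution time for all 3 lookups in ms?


Lookup 1 (cold cache): local + root + TLD + auth = 10 + 30 + 30 + 50 = 120 ms
Lookups 2..3 (TLD NS cached -> skip root; new domain -> still ask TLD and auth): local + TLD + auth = 10 + 30 + 50 = 90 ms each
Remaining 2 lookups: 2 * 90 = 180 ms
Total = 120 + 180 = 300 ms

300


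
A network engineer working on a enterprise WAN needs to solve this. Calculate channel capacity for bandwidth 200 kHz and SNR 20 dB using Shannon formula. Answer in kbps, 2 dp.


Given: B = 200 kHz, SNR = 20 dB
SNR linear = 10^(20/10) = 100
1 + SNR = 101
log2(101) = 6.6582114828
C = 200 * 1000 * 6.6582114828 = 1331642.2966 bps
C = 1331.642297 kbps -> 1331.64 kbps (2 dp)

1331.64


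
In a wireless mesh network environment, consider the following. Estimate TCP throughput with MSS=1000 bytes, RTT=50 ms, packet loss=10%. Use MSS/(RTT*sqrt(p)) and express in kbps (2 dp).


Given: MSS = 1000 bytes, RTT = 50 ms, loss = 10%
RTT in seconds = 50 / 1000 = 0.05
Loss rate = 10% = 0.1
sqrt(loss) = sqrt(0.1) = 0.316227766017
Throughput (bytes/s) = 1000 / (0.05 * 0.316227766017) = 63245.5532
Throughput (kbps) = 63245.5532 * 8 / 1000 = 505.964426 -> 505.96 kbps (2 dp)

505.96


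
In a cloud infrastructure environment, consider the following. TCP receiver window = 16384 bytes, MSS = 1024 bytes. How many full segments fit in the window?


Given: RWND = 16384 bytes, MSS = 1024 bytes
Full segments = floor(RWND / MSS)
Full segments = floor(16384 / 1024)
Full segments = floor(16.0) = 16

16


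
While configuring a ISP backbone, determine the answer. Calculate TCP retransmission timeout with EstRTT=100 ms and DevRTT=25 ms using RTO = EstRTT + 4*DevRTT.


Given: EstRTT = 100 ms, DevRTT = 25 ms
Timeout = EstRTT + 4 * DevRTT
4 * DevRTT = 4 * 25 = 100
Timeout = 100 + 100 = 200 ms

200


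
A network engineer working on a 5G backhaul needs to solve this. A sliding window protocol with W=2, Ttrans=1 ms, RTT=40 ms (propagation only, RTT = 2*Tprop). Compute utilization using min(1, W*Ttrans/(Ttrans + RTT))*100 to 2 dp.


Given: W = 2, Ttrans = 1 ms, RTT = 40 ms (= 2 * Tprop, Tprop = 20 ms)
Cycle time = Ttrans + RTT = 1 + 40 = 41 ms (first packet sent until its ACK returns)
W * Ttrans = 2 * 1 = 2 ms of sending per cycle
W * Ttrans / (Ttrans + RTT) = 2 / 41 = 0.048780
U = min(1, 0.048780) = 0.048780
U% = 4.88%

4.88


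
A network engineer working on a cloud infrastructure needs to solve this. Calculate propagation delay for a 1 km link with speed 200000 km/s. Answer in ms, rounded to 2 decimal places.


Given: distance = 1 km, speed = 200000 km/s
Delay = distance / speed = 1 / 200000 seconds
Delay in ms = 1 * 1000 / 200000
Delay = 0.0050 ms
Rounded to 2 dp = 0.01 ms

0.01


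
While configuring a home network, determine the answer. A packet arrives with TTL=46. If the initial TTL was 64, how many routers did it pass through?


Given: initial TTL = 64, received TTL = 46
Hops = initial TTL - received TTL
Hops = 64 - 46 = 18

18


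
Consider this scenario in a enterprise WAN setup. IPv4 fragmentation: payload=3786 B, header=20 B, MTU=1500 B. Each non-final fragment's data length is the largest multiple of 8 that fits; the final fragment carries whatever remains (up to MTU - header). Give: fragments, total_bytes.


Max data per non-final fragment = floor((MTU - header)/8)*8 = floor((1500 - 20)/8)*8 = floor(1480/8)*8 = 1480 B
Final fragment needs no 8-byte alignment: it can carry up to MTU - header = 1480 B
Non-final fragments needed = ceil((payload - 1480) / 1480) = ceil(2306/1480) = ceil(1.5581) = 2
Number of fragments = 2 + 1 = 3
Fragment sizes (data): 2 * 1480 B + 826 B (last, 826 <= 1480 OK)
Total bytes sent = payload + n_frags * header = 3786 + 3*20 = 3786 + 60 = 3846 B

3, 3846


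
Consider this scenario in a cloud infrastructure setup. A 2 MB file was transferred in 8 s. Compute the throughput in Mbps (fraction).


Given: file = 2 MB, time = 8 s
File in Mb = 2 * 8 = 16 Mb
Throughput = 16 / 8 Mbps
Throughput = 2 Mbps

2


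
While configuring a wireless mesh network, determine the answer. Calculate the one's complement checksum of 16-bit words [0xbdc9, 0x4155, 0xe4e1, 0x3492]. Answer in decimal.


Given words: [0xbdc9, 0x4155, 0xe4e1, 0x3492]
Step 1: Sum all words
Raw sum = 48585 + 16725 + 58593 + 13458 = 137361
Step 2: Fold carry: (6289 + 2) = 6291
One's complement = ~6291 & 0xFFFF = 59244

59244


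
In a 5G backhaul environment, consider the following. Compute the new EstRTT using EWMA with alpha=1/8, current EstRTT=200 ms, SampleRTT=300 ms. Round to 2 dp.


Given: EstRTT = 200 ms, SampleRTT = 300 ms, alpha = 1/8
New EstRTT = (1 - alpha) * EstRTT + alpha * SampleRTT
(7/8) * 200 = 175
(1/8) * 300 = 37.5
New EstRTT = 175 + 37.5 = 212.5 ms -> 212.50 ms (2 dp)

212.50


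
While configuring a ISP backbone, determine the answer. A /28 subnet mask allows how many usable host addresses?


Given: subnet mask /28
Host bits = 32 - 28 = 4
Total addresses = 2^4 = 16
Usable hosts = 16 - 2 (network + broadcast) = 14

14


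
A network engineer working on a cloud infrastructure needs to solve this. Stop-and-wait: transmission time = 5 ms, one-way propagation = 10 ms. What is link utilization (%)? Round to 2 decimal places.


Given: Ttrans = 5 ms, Tprop = 10 ms
RTT = 2 * Tprop = 2 * 10 = 20 ms
U = Ttrans / (Ttrans + RTT)
U = 5 / (5 + 20)
U = 5 / 25 = 0.2
U% = 20.00%

20.00


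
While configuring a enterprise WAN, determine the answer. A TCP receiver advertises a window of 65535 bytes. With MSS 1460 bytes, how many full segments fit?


Given: RWND = 65535 bytes, MSS = 1460 bytes
Full segments = floor(RWND / MSS)
Full segments = floor(65535 / 1460)
Full segments = floor(44.887) = 44

44


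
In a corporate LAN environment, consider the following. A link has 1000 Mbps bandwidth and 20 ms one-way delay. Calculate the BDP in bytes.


Given: bandwidth = 1000 Mbps, delay = 20 ms
BDP in bits = 1000 * 10^6 * 20 / 1000
BDP in bits = 20000000
BDP in bytes = 20000000 / 8 = 2500000

2500000


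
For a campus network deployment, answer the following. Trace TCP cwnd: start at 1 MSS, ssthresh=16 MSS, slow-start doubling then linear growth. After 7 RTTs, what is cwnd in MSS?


RTT 0: cwnd = 1 MSS (initial)
RTT 1: cwnd = 2 MSS (slow start, doubled)
RTT 2: cwnd = 4 MSS (slow start, doubled)
RTT 3: cwnd = 8 MSS (slow start, doubled)
RTT 4: cwnd = 16 MSS (slow start, doubled)
RTT 5: cwnd = 17 MSS (congestion avoidance, +1)
RTT 6: cwnd = 18 MSS (congestion avoidance, +1)
RTT 7: cwnd = 19 MSS (congestion avoidance, +1)

19


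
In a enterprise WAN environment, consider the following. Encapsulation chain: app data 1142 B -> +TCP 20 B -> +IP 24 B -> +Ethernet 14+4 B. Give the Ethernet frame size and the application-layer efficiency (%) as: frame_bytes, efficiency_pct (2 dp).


TCP segment = 1142 + 20 = 1162 B
IP packet = 1162 + 24 = 1186 B
Ethernet frame = 1186 + 14 + 4 = 1204 B
Efficiency = app / frame = 1142 / 1204 = 0.948505 = 94.8505% -> 94.85% (2 dp)

1204, 94.85


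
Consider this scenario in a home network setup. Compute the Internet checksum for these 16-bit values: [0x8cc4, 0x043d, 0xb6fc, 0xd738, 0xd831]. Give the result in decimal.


Given words: [0x8cc4, 0x043d, 0xb6fc, 0xd738, 0xd831]
Step 1: Sum all words
Raw sum = 36036 + 1085 + 46844 + 55096 + 55345 = 194406
Step 2: Fold carry: (63334 + 2) = 63336
One's complement = ~63336 & 0xFFFF = 2199

2199


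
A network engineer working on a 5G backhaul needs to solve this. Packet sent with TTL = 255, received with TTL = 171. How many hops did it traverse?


Given: initial TTL = 255, received TTL = 171
Hops = initial TTL - received TTL
Hops = 255 - 171 = 84

84


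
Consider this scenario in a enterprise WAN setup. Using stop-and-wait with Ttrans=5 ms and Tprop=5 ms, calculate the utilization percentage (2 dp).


Given: Ttrans = 5 ms, Tprop = 5 ms
RTT = 2 * Tprop = 2 * 5 = 10 ms
U = Ttrans / (Ttrans + RTT)
U = 5 / (5 + 10)
U = 5 / 15 = 0.333333
U% = 33.33%

33.33


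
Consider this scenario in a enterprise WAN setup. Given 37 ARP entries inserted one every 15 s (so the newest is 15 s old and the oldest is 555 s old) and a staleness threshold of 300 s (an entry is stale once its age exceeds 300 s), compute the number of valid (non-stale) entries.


Ages are k * 555/37 s for k = 1..37 (spacing = 15.0000 s).
Entry k is valid iff k * 555/37 <= 300 iff k <= 37 * 300 / 555 = 20.0000
n_valid = floor(20.0000) = 20
(n_stale = 37 - 20 = 17)

20


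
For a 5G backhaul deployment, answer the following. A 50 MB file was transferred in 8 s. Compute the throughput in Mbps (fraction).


Given: file = 50 MB, time = 8 s
File in Mb = 50 * 8 = 400 Mb
Throughput = 400 / 8 Mbps
Throughput = 50 Mbps

50


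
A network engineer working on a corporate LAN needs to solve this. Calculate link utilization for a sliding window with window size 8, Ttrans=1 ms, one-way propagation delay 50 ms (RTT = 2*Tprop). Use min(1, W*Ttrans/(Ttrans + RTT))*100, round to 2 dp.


Given: W = 8, Ttrans = 1 ms, RTT = 100 ms (= 2 * Tprop, Tprop = 50 ms)
Cycle time = Ttrans + RTT = 1 + 100 = 101 ms (first packet sent until its ACK returns)
W * Ttrans = 8 * 1 = 8 ms of sending per cycle
W * Ttrans / (Ttrans + RTT) = 8 / 101 = 0.079208
U = min(1, 0.079208) = 0.079208
U% = 7.92%

7.92


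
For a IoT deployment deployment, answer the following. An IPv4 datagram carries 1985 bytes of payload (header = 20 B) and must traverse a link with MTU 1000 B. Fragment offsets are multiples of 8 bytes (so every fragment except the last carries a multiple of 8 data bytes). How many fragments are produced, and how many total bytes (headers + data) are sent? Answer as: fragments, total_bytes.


Max data per non-final fragment = floor((MTU - header)/8)*8 = floor((1000 - 20)/8)*8 = floor(980/8)*8 = 976 B
Final fragment needs no 8-byte alignment: it can carry up to MTU - header = 980 B
Non-final fragments needed = ceil((payload - 980) / 976) = ceil(1005/976) = ceil(1.0297) = 2
Number of fragments = 2 + 1 = 3
Fragment sizes (data): 2 * 976 B + 33 B (last, 33 <= 980 OK)
Total bytes sent = payload + n_frags * header = 1985 + 3*20 = 1985 + 60 = 2045 B

3, 2045


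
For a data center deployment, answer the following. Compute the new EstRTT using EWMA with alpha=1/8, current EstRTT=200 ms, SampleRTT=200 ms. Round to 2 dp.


Given: EstRTT = 200 ms, SampleRTT = 200 ms, alpha = 1/8
New EstRTT = (1 - alpha) * EstRTT + alpha * SampleRTT
(7/8) * 200 = 175
(1/8) * 200 = 25
New EstRTT = 175 + 25 = 200 ms -> 200.00 ms (2 dp)

200.00


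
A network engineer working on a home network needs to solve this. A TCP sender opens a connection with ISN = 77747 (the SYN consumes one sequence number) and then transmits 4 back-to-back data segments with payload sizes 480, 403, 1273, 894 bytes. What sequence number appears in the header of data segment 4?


The SYN occupies sequence number ISN = 77747, so the first data byte is ISN + 1 = 77748.
SEQ of data segment i = (ISN + 1) + sum of payload sizes of segments 1..i-1.
Segment 1: SEQ = 77748, payload = 480 bytes
Segment 2: SEQ = 78228, payload = 403 bytes
Segment 3: SEQ = 78631, payload = 1273 bytes
Segment 4: SEQ = 79904, payload = 894 bytes
SEQ of segment 4 = 77748 + 480 + 403 + 1273 = 79904

79904


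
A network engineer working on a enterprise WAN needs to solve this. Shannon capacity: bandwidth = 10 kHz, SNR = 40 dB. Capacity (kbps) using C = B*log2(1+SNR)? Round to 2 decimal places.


Given: B = 10 kHz, SNR = 40 dB
SNR linear = 10^(40/10) = 10000
1 + SNR = 10001
log2(10001) = 13.2878566418
C = 10 * 1000 * 13.2878566418 = 132878.5664 bps
C = 132.878566 kbps -> 132.88 kbps (2 dp)

132.88


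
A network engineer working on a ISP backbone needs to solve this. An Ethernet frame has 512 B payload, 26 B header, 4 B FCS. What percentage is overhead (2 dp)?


Given: payload = 512 B, header = 26 B, trailer = 4 B
Overhead bytes = header + trailer = 26 + 4 = 30
Total frame = payload + overhead = 512 + 30 = 542
Overhead % = 30 / 542 * 100 = 5.5351% -> 5.54% (2 dp)

5.54


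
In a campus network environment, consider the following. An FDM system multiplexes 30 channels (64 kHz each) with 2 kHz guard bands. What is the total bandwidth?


Given: 30 channels, 64 kHz each, guard = 2 kHz
Channel bandwidth = 30 * 64 = 1920 kHz
Guard bands = 29 gaps * 2 kHz = 58 kHz
Total = 1920 + 58 = 1978 kHz

1978


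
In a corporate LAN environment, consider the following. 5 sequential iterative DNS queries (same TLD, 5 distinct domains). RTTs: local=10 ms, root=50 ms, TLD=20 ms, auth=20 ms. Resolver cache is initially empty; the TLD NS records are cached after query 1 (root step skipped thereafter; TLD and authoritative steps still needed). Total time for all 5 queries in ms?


Lookup 1 (cold cache): local + root + TLD + auth = 10 + 50 + 20 + 20 = 100 ms
Lookups 2..5 (TLD NS cached -> skip root; new domain -> still ask TLD and auth): local + TLD + auth = 10 + 20 + 20 = 50 ms each
Remaining 4 lookups: 4 * 50 = 200 ms
Total = 100 + 200 = 300 ms

300


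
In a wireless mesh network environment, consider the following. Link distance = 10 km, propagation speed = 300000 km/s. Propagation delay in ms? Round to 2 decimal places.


Given: distance = 10 km, speed = 300000 km/s
Delay = distance / speed = 10 / 300000 seconds
Delay in ms = 10 * 1000 / 300000
Delay = 0.0333 ms
Rounded to 2 dp = 0.03 ms

0.03


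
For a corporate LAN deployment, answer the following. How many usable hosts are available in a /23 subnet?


Given: subnet mask /23
Host bits = 32 - 23 = 9
Total addresses = 2^9 = 512
Usable hosts = 512 - 2 (network + broadcast) = 510

510


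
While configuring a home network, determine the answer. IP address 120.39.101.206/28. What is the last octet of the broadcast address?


Given: IP = 120.39.101.206, prefix = /28
Host bits = 32 - 28 = 4
Network last octet = 206 AND mask = 192
Host part size = 2^4 - 1 = 15
Broadcast last octet = 192 OR 15 = 207

207


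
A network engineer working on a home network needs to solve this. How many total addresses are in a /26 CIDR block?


Given: CIDR prefix /26
Host bits = 32 - 26 = 6
Total addresses = 2^6 = 64

64


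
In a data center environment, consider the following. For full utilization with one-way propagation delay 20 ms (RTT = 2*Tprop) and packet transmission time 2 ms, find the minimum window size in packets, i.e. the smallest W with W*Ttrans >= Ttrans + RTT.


Given: Ttrans = 2 ms, RTT = 40 ms (= 2 * Tprop, Tprop = 20 ms)
Time until first ACK returns = Ttrans + RTT = 2 + 40 = 42 ms
Need W * Ttrans >= Ttrans + RTT  ->  W >= (Ttrans + RTT) / Ttrans
(Ttrans + RTT) / Ttrans = 42 / 2 = 21
W_min = ceil(21) = 21

21


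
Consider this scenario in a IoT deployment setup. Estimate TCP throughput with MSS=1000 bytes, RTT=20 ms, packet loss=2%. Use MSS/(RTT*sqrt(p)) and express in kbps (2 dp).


Given: MSS = 1000 bytes, RTT = 20 ms, loss = 2%
RTT in seconds = 20 / 1000 = 0.02
Loss rate = 2% = 0.02
sqrt(loss) = sqrt(0.02) = 0.141421356237
Throughput (bytes/s) = 1000 / (0.02 * 0.141421356237) = 353553.3906
Throughput (kbps) = 353553.3906 * 8 / 1000 = 2828.427125 -> 2828.43 kbps (2 dp)

2828.43


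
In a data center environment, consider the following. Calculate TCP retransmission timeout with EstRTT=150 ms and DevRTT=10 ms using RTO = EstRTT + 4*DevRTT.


Given: EstRTT = 150 ms, DevRTT = 10 ms
Timeout = EstRTT + 4 * DevRTT
4 * DevRTT = 4 * 10 = 40
Timeout = 150 + 40 = 190 ms

190


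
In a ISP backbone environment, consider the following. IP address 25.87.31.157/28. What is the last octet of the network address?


Given: IP = 25.87.31.157, prefix = /28
Subnet mask = 255.255.255.240
Last octet of IP: 157
Last octet of mask: 240
Network last octet = 157 AND 240 = 144

144


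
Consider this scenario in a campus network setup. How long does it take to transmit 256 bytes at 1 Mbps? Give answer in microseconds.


Given: packet = 256 bytes, bandwidth = 1 Mbps
Packet in bits = 256 * 8 = 2048 bits
Bandwidth = 1 * 10^6 = 1000000 bps
Time = 2048 / 1000000 seconds
Time in us = 2048 * 10^6 / 1000000 = 2048

2048


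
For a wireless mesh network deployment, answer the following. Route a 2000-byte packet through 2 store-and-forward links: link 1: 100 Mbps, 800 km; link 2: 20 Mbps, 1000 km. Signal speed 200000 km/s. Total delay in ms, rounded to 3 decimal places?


Packet = 2000 bytes = 16000 bits. Store-and-forward: sum (t_trans + t_prop) per link.
Link 1: t_trans = 16000/(100*10^6) s = 0.1600 ms; t_prop = 800/200000 s = 4.0000 ms; subtotal = 4.1600 ms
Link 2: t_trans = 16000/(20*10^6) s = 0.8000 ms; t_prop = 1000/200000 s = 5.0000 ms; subtotal = 5.8000 ms
End-to-end = 4.1600 + 5.8000 = 9.9600 ms -> 9.960 ms (3 dp)

9.960


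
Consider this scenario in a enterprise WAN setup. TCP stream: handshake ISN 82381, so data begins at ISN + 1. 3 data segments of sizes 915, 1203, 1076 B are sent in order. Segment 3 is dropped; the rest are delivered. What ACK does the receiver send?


SYN uses sequence number 82381; first data byte = ISN + 1 = 82382.
Segment 1: SEQ = 82382, len = 915 B, covers [82382, 83296]
Segment 2: SEQ = 83297, len = 1203 B, covers [83297, 84499]
Segment 3: SEQ = 84500, len = 1076 B, covers [84500, 85575] [LOST]
In-order data received: bytes [82382, 84499] (segments 1..2).
Segment 3 missing -> gap begins at byte 84500.
Cumulative ACK = next expected in-order byte = 82382 + 915 + 1203 = 84500

84500


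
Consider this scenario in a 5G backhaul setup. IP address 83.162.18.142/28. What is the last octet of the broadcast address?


Given: IP = 83.162.18.142, prefix = /28
Host bits = 32 - 28 = 4
Network last octet = 142 AND mask = 128
Host part size = 2^4 - 1 = 15
Broadcast last octet = 128 OR 15 = 143

143


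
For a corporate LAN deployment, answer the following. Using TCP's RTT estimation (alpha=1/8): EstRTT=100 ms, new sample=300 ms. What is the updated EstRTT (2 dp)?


Given: EstRTT = 100 ms, SampleRTT = 300 ms, alpha = 1/8
New EstRTT = (1 - alpha) * EstRTT + alpha * SampleRTT
(7/8) * 100 = 87.5
(1/8) * 300 = 37.5
New EstRTT = 87.5 + 37.5 = 125 ms -> 125.00 ms (2 dp)

125.00


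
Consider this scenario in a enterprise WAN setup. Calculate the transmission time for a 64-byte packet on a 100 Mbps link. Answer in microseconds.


Given: packet = 64 bytes, bandwidth = 100 Mbps
Packet in bits = 64 * 8 = 512 bits
Bandwidth = 100 * 10^6 = 100000000 bps
Time = 512 / 100000000 seconds
Time in us = 512 * 10^6 / 100000000 = 5.12

5.12


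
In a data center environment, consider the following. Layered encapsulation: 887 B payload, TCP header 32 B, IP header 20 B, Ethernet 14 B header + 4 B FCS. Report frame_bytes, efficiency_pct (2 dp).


TCP segment = 887 + 32 = 919 B
IP packet = 919 + 20 = 939 B
Ethernet frame = 939 + 14 + 4 = 957 B
Efficiency = app / frame = 887 / 957 = 0.926855 = 92.6855% -> 92.69% (2 dp)

957, 92.69


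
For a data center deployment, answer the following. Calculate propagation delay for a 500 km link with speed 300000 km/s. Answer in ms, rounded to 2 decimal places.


Given: distance = 500 km, speed = 300000 km/s
Delay = distance / speed = 500 / 300000 seconds
Delay in ms = 500 * 1000 / 300000
Delay = 1.6667 ms
Rounded to 2 dp = 1.67 ms

1.67


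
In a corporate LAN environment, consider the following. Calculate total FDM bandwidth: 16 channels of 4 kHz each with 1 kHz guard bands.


Given: 16 channels, 4 kHz each, guard = 1 kHz
Channel bandwidth = 16 * 4 = 64 kHz
Guard bands = 15 gaps * 1 kHz = 15 kHz
Total = 64 + 15 = 79 kHz

79


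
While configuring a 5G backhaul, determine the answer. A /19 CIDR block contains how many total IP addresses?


Given: CIDR prefix /19
Host bits = 32 - 19 = 13
Total addresses = 2^13 = 8192

8192


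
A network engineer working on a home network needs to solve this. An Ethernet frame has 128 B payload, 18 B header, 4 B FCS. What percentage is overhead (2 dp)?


Given: payload = 128 B, header = 18 B, trailer = 4 B
Overhead bytes = header + trailer = 18 + 4 = 22
Total frame = payload + overhead = 128 + 22 = 150
Overhead % = 22 / 150 * 100 = 14.6667% -> 14.67% (2 dp)

14.67


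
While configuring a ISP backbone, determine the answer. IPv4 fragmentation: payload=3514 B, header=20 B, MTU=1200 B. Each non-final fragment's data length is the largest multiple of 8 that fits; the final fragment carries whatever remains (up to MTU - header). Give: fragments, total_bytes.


Max data per non-final fragment = floor((MTU - header)/8)*8 = floor((1200 - 20)/8)*8 = floor(1180/8)*8 = 1176 B
Final fragment needs no 8-byte alignment: it can carry up to MTU - header = 1180 B
Non-final fragments needed = ceil((payload - 1180) / 1176) = ceil(2334/1176) = ceil(1.9847) = 2
Number of fragments = 2 + 1 = 3
Fragment sizes (data): 2 * 1176 B + 1162 B (last, 1162 <= 1180 OK)
Total bytes sent = payload + n_frags * header = 3514 + 3*20 = 3514 + 60 = 3574 B

3, 3574


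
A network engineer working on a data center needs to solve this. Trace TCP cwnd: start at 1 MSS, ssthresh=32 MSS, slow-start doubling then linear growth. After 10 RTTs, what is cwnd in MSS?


RTT 0: cwnd = 1 MSS (initial)
RTT 1: cwnd = 2 MSS (slow start, doubled)
RTT 2: cwnd = 4 MSS (slow start, doubled)
RTT 3: cwnd = 8 MSS (slow start, doubled)
RTT 4: cwnd = 16 MSS (slow start, doubled)
RTT 5: cwnd = 32 MSS (slow start, doubled)
RTT 6: cwnd = 33 MSS (congestion avoidance, +1)
RTT 7: cwnd = 34 MSS (congestion avoidance, +1)
RTT 8: cwnd = 35 MSS (congestion avoidance, +1)
RTT 9: cwnd = 36 MSS (congestion avoidance, +1)
RTT 10: cwnd = 37 MSS (congestion avoidance, +1)

37


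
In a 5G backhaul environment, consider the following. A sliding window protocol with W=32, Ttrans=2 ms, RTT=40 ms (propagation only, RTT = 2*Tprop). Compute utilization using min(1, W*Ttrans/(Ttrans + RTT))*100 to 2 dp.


Given: W = 32, Ttrans = 2 ms, RTT = 40 ms (= 2 * Tprop, Tprop = 20 ms)
Cycle time = Ttrans + RTT = 2 + 40 = 42 ms (first packet sent until its ACK returns)
W * Ttrans = 32 * 2 = 64 ms of sending per cycle
W * Ttrans / (Ttrans + RTT) = 64 / 42 = 1.523810
U = min(1, 1.523810) = 1.000000
U% = 100.00%

100.00


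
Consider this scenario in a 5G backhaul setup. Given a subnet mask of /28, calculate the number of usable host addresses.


Given: subnet mask /28
Host bits = 32 - 28 = 4
Total addresses = 2^4 = 16
Usable hosts = 16 - 2 (network + broadcast) = 14

14


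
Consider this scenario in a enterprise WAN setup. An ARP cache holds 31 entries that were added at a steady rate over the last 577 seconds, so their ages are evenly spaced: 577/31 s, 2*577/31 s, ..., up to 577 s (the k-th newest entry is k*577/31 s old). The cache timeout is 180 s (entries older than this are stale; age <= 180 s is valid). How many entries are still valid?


Ages are k * 577/31 s for k = 1..31 (spacing = 18.6129 s).
Entry k is valid iff k * 577/31 <= 180 iff k <= 31 * 180 / 577 = 9.6707
n_valid = floor(9.6707) = 9
(n_stale = 31 - 9 = 22)

9


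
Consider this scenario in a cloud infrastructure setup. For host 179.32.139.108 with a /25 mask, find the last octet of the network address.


Given: IP = 179.32.139.108, prefix = /25
Subnet mask = 255.255.255.128
Last octet of IP: 108
Last octet of mask: 128
Network last octet = 108 AND 128 = 0

0


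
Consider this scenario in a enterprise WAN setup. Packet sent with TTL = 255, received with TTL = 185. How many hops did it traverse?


Given: initial TTL = 255, received TTL = 185
Hops = initial TTL - received TTL
Hops = 255 - 185 = 70

70


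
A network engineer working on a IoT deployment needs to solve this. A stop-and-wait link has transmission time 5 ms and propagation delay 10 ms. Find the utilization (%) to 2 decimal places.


Given: Ttrans = 5 ms, Tprop = 10 ms
RTT = 2 * Tprop = 2 * 10 = 20 ms
U = Ttrans / (Ttrans + RTT)
U = 5 / (5 + 20)
U = 5 / 25 = 0.2
U% = 20.00%

20.00


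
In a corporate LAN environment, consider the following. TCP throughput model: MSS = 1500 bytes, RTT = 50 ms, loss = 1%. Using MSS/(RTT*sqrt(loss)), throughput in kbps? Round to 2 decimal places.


Given: MSS = 1500 bytes, RTT = 50 ms, loss = 1%
RTT in seconds = 50 / 1000 = 0.05
Loss rate = 1% = 0.01
sqrt(loss) = sqrt(0.01) = 0.1
Throughput (bytes/s) = 1500 / (0.05 * 0.1) = 300000.0000
Throughput (kbps) = 300000.0000 * 8 / 1000 = 2400.000000 -> 2400.00 kbps (2 dp)

2400.00


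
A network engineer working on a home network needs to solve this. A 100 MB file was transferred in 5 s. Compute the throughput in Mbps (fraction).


Given: file = 100 MB, time = 5 s
File in Mb = 100 * 8 = 800 Mb
Throughput = 800 / 5 Mbps
Throughput = 160 Mbps

160


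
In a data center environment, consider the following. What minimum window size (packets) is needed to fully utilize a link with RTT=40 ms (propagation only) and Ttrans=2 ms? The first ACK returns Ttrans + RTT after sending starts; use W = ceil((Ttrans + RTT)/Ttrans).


Given: Ttrans = 2 ms, RTT = 40 ms (= 2 * Tprop, Tprop = 20 ms)
Time until first ACK returns = Ttrans + RTT = 2 + 40 = 42 ms
Need W * Ttrans >= Ttrans + RTT  ->  W >= (Ttrans + RTT) / Ttrans
(Ttrans + RTT) / Ttrans = 42 / 2 = 21
W_min = ceil(21) = 21

21


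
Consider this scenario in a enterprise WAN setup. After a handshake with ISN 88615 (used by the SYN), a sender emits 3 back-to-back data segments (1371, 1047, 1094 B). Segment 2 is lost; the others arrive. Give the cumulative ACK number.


SYN uses sequence number 88615; first data byte = ISN + 1 = 88616.
Segment 1: SEQ = 88616, len = 1371 B, covers [88616, 89986]
Segment 2: SEQ = 89987, len = 1047 B, covers [89987, 91033] [LOST]
Segment 3: SEQ = 91034, len = 1094 B, covers [91034, 92127]
In-order data received: bytes [88616, 89986] (segments 1..1).
Segment 2 missing -> gap begins at byte 89987; later segments buffered out of order.
Cumulative ACK = next expected in-order byte = 88616 + 1371 = 89987

89987


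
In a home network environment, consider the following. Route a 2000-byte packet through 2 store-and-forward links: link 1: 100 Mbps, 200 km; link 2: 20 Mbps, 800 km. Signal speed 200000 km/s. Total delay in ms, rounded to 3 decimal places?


Packet = 2000 bytes = 16000 bits. Store-and-forward: sum (t_trans + t_prop) per link.
Link 1: t_trans = 16000/(100*10^6) s = 0.1600 ms; t_prop = 200/200000 s = 1.0000 ms; subtotal = 1.1600 ms
Link 2: t_trans = 16000/(20*10^6) s = 0.8000 ms; t_prop = 800/200000 s = 4.0000 ms; subtotal = 4.8000 ms
End-to-end = 1.1600 + 4.8000 = 5.9600 ms -> 5.960 ms (3 dp)

5.960


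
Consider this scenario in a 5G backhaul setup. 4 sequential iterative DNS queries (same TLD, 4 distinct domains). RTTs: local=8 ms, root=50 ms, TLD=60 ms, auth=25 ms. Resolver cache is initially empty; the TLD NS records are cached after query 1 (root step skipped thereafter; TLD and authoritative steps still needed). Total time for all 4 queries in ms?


Lookup 1 (cold cache): local + root + TLD + auth = 8 + 50 + 60 + 25 = 143 ms
Lookups 2..4 (TLD NS cached -> skip root; new domain -> still ask TLD and auth): local + TLD + auth = 8 + 60 + 25 = 93 ms each
Remaining 3 lookups: 3 * 93 = 279 ms
Total = 143 + 279 = 422 ms

422


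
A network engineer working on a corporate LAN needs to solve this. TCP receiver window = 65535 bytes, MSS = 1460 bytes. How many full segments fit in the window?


Given: RWND = 65535 bytes, MSS = 1460 bytes
Full segments = floor(RWND / MSS)
Full segments = floor(65535 / 1460)
Full segments = floor(44.887) = 44

44


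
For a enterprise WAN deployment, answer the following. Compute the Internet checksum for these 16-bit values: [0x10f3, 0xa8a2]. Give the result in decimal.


Given words: [0x10f3, 0xa8a2]
Step 1: Sum all words
Raw sum = 4339 + 43170 = 47509
One's complement = ~47509 & 0xFFFF = 18026

18026


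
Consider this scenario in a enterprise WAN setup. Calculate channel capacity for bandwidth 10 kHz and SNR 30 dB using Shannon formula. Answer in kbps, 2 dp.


Given: B = 10 kHz, SNR = 30 dB
SNR linear = 10^(30/10) = 1000
1 + SNR = 1001
log2(1001) = 9.9672262588
C = 10 * 1000 * 9.9672262588 = 99672.2626 bps
C = 99.672263 kbps -> 99.67 kbps (2 dp)

99.67


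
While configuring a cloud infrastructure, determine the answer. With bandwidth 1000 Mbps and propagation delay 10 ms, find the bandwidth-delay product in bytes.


Given: bandwidth = 1000 Mbps, delay = 10 ms
BDP in bits = 1000 * 10^6 * 10 / 1000
BDP in bits = 10000000
BDP in bytes = 10000000 / 8 = 1250000

1250000


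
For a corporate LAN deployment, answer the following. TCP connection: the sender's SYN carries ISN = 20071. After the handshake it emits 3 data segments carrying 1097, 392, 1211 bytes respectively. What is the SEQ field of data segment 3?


The SYN occupies sequence number ISN = 20071, so the first data byte is ISN + 1 = 20072.
SEQ of data segment i = (ISN + 1) + sum of payload sizes of segments 1..i-1.
Segment 1: SEQ = 20072, payload = 1097 bytes
Segment 2: SEQ = 21169, payload = 392 bytes
Segment 3: SEQ = 21561, payload = 1211 bytes
SEQ of segment 3 = 20072 + 1097 + 392 = 21561

21561


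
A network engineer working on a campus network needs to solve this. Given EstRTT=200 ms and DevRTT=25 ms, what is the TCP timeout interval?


Given: EstRTT = 200 ms, DevRTT = 25 ms
Timeout = EstRTT + 4 * DevRTT
4 * DevRTT = 4 * 25 = 100
Timeout = 200 + 100 = 300 ms

300


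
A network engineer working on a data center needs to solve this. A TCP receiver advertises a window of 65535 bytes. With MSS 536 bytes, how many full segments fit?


Given: RWND = 65535 bytes, MSS = 536 bytes
Full segments = floor(RWND / MSS)
Full segments = floor(65535 / 536)
Full segments = floor(122.2668) = 122

122


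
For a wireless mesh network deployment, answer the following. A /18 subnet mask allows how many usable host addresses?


Given: subnet mask /18
Host bits = 32 - 18 = 14
Total addresses = 2^14 = 16384
Usable hosts = 16384 - 2 (network + broadcast) = 16382

16382


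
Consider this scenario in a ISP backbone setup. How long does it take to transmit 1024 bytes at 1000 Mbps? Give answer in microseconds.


Given: packet = 1024 bytes, bandwidth = 1000 Mbps
Packet in bits = 1024 * 8 = 8192 bits
Bandwidth = 1000 * 10^6 = 1000000000 bps
Time = 8192 / 1000000000 seconds
Time in us = 8192 * 10^6 / 1000000000 = 8.192

8.192


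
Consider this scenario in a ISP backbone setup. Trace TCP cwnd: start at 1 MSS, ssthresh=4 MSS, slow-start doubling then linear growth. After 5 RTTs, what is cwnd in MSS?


RTT 0: cwnd = 1 MSS (initial)
RTT 1: cwnd = 2 MSS (slow start, doubled)
RTT 2: cwnd = 4 MSS (slow start, doubled)
RTT 3: cwnd = 5 MSS (congestion avoidance, +1)
RTT 4: cwnd = 6 MSS (congestion avoidance, +1)
RTT 5: cwnd = 7 MSS (congestion avoidance, +1)

7


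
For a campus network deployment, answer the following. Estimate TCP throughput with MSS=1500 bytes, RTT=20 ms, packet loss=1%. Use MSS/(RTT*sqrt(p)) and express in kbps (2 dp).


Given: MSS = 1500 bytes, RTT = 20 ms, loss = 1%
RTT in seconds = 20 / 1000 = 0.02
Loss rate = 1% = 0.01
sqrt(loss) = sqrt(0.01) = 0.1
Throughput (bytes/s) = 1500 / (0.02 * 0.1) = 750000.0000
Throughput (kbps) = 750000.0000 * 8 / 1000 = 6000.000000 -> 6000.00 kbps (2 dp)

6000.00


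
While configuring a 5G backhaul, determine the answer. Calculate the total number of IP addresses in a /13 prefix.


Given: CIDR prefix /13
Host bits = 32 - 13 = 19
Total addresses = 2^19 = 524288

524288


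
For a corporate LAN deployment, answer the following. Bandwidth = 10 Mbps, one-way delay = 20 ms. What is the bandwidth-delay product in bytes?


Given: bandwidth = 10 Mbps, delay = 20 ms
BDP in bits = 10 * 10^6 * 20 / 1000
BDP in bits = 200000
BDP in bytes = 200000 / 8 = 25000

25000


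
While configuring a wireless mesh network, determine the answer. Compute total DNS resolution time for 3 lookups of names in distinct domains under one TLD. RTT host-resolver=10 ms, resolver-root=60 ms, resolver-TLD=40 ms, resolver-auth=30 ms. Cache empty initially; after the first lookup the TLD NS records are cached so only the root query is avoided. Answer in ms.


Lookup 1 (cold cache): local + root + TLD + auth = 10 + 60 + 40 + 30 = 140 ms
Lookups 2..3 (TLD NS cached -> skip root; new domain -> still ask TLD and auth): local + TLD + auth = 10 + 40 + 30 = 80 ms each
Remaining 2 lookups: 2 * 80 = 160 ms
Total = 140 + 160 = 300 ms

300


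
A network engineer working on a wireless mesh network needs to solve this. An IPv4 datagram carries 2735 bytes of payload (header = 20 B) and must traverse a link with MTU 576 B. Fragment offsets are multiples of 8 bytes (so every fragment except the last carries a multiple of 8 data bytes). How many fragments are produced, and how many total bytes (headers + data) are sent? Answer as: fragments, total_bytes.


Max data per non-final fragment = floor((MTU - header)/8)*8 = floor((576 - 20)/8)*8 = floor(556/8)*8 = 552 B
Final fragment needs no 8-byte alignment: it can carry up to MTU - header = 556 B
Non-final fragments needed = ceil((payload - 556) / 552) = ceil(2179/552) = ceil(3.9475) = 4
Number of fragments = 4 + 1 = 5
Fragment sizes (data): 4 * 552 B + 527 B (last, 527 <= 556 OK)
Total bytes sent = payload + n_frags * header = 2735 + 5*20 = 2735 + 100 = 2835 B

5, 2835


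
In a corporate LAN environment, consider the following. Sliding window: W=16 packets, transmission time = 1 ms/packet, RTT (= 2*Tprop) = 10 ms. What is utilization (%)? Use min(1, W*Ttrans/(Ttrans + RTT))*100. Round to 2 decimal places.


Given: W = 16, Ttrans = 1 ms, RTT = 10 ms (= 2 * Tprop, Tprop = 5 ms)
Cycle time = Ttrans + RTT = 1 + 10 = 11 ms (first packet sent until its ACK returns)
W * Ttrans = 16 * 1 = 16 ms of sending per cycle
W * Ttrans / (Ttrans + RTT) = 16 / 11 = 1.454545
U = min(1, 1.454545) = 1.000000
U% = 100.00%

100.00


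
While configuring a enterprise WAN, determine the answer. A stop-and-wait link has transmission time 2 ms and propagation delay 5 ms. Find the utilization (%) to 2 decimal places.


Given: Ttrans = 2 ms, Tprop = 5 ms
RTT = 2 * Tprop = 2 * 5 = 10 ms
U = Ttrans / (Ttrans + RTT)
U = 2 / (2 + 10)
U = 2 / 12 = 0.166667
U% = 16.67%

16.67


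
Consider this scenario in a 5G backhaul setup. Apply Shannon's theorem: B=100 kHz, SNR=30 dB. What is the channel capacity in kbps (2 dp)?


Given: B = 100 kHz, SNR = 30 dB
SNR linear = 10^(30/10) = 1000
1 + SNR = 1001
log2(1001) = 9.9672262588
C = 100 * 1000 * 9.9672262588 = 996722.6259 bps
C = 996.722626 kbps -> 996.72 kbps (2 dp)

996.72


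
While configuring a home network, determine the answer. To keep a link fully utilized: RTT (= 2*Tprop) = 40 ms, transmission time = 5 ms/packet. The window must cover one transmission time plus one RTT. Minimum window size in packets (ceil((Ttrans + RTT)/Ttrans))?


Given: Ttrans = 5 ms, RTT = 40 ms (= 2 * Tprop, Tprop = 20 ms)
Time until first ACK returns = Ttrans + RTT = 5 + 40 = 45 ms
Need W * Ttrans >= Ttrans + RTT  ->  W >= (Ttrans + RTT) / Ttrans
(Ttrans + RTT) / Ttrans = 45 / 5 = 9
W_min = ceil(9) = 9

9


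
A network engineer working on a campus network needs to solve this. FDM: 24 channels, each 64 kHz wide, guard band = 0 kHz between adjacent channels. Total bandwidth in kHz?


Given: 24 channels, 64 kHz each, guard = 0 kHz
Channel bandwidth = 24 * 64 = 1536 kHz
Guard bands = 23 gaps * 0 kHz = 0 kHz
Total = 1536 + 0 = 1536 kHz

1536


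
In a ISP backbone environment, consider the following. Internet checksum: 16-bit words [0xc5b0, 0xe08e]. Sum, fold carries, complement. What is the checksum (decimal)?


Given words: [0xc5b0, 0xe08e]
Step 1: Sum all words
Raw sum = 50608 + 57486 = 108094
Step 2: Fold carry: (42558 + 1) = 42559
One's complement = ~42559 & 0xFFFF = 22976

22976


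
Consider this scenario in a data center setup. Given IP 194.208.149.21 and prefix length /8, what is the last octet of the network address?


Given: IP = 194.208.149.21, prefix = /8
Subnet mask = 255.0.0.0
Last octet of IP: 21
Last octet of mask: 0
Network last octet = 21 AND 0 = 0

0


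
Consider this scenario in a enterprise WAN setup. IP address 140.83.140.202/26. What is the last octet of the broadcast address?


Given: IP = 140.83.140.202, prefix = /26
Host bits = 32 - 26 = 6
Network last octet = 202 AND mask = 192
Host part size = 2^6 - 1 = 63
Broadcast last octet = 192 OR 63 = 255

255
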